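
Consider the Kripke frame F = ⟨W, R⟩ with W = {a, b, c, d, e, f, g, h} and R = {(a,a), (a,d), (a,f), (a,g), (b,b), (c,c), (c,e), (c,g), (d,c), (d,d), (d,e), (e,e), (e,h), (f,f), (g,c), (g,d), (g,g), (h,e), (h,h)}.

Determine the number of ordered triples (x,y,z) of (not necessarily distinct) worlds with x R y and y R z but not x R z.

Enumerating: (a,d,c), (a,d,e), (a,g,c), (c,e,h), (c,g,d), (d,c,g), (d,e,h), (g,c,e), (g,d,e).

9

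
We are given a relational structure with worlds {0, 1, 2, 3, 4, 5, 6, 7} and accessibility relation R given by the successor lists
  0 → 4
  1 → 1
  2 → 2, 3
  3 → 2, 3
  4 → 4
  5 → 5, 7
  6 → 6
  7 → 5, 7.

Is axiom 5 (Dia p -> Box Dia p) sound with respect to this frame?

The schema 5 characterises exactly the Euclidean frames.
Euclidean: yes — any two successors of a common world are R-related.

Yes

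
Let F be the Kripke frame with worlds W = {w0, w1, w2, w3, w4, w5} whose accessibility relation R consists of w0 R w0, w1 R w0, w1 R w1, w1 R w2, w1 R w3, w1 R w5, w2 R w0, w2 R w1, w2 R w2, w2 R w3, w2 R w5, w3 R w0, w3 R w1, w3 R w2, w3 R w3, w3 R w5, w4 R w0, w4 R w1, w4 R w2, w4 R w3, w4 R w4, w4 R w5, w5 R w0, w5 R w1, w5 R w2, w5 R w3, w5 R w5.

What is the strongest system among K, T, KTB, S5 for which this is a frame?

Reflexive (axiom T): yes — every world is R-related to itself.
Symmetric (axiom B): no — w1 R w0 but not w0 R w1.
Euclidean (axiom 5): no — w1 R w0 and w1 R w2, but not w0 R w2.
So F validates K, T; KTB would additionally require R to be symmetric. The strongest is T.

T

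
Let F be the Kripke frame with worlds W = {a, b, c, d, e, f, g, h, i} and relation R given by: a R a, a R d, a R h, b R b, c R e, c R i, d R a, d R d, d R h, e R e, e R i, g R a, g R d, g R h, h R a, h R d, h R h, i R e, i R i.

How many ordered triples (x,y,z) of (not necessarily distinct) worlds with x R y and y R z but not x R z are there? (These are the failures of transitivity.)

0

R is transitive; there are no such tuples.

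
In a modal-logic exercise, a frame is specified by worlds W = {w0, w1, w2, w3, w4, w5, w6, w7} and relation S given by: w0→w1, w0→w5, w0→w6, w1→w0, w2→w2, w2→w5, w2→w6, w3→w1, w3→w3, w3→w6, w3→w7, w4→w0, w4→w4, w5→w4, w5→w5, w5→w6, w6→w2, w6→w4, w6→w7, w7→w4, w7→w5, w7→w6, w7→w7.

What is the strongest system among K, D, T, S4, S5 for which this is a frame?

Serial (axiom D): yes — every world has a successor (e.g. w0 S w1).
Reflexive (axiom T): no — w0 is not related to itself.
Transitive (axiom 4): no — w0 S w5 and w5 S w4, but not w0 S w4.
Euclidean (axiom 5): no — w0 S w1 and w0 S w5, but not w1 S w5.
So F validates K, D; T would additionally require S to be reflexive. The strongest is D.

D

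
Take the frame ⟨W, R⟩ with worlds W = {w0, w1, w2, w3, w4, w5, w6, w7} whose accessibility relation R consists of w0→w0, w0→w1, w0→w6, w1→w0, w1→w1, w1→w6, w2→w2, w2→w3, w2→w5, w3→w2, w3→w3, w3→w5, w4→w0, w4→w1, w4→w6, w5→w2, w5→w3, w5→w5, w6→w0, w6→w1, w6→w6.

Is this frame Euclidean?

Euclidean: yes — any two successors of a common world are R-related.

Yes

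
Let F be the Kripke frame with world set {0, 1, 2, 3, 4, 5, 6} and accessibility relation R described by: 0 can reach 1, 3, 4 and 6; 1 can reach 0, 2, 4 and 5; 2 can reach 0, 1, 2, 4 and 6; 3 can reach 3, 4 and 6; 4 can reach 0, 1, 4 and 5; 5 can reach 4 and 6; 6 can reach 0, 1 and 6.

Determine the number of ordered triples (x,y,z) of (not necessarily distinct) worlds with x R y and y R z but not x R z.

Enumerating: (0,1,0), (0,1,2), (0,1,5), (0,4,0), (0,4,5), (0,6,0), (1,0,1), (1,0,3), (1,0,6), (1,2,1), (1,2,6), (1,4,1), … and 23 more.
Total: 35.

35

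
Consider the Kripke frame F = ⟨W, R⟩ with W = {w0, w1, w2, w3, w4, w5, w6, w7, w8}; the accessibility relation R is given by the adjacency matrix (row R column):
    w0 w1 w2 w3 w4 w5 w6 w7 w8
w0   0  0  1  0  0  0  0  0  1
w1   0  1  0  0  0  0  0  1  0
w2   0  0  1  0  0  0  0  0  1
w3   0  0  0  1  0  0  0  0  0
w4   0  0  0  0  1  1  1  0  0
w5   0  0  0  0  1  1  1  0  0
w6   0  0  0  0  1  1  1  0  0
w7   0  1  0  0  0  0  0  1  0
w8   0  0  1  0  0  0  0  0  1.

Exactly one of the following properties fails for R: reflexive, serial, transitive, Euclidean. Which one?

reflexive

Reflexive: no — w0 is not related to itself.
Serial: yes — every world has a successor (e.g. w0 R w2).
Transitive: yes — every two-step R-path is closed by a direct edge.
Euclidean: yes — any two successors of a common world are R-related.
Only reflexive fails.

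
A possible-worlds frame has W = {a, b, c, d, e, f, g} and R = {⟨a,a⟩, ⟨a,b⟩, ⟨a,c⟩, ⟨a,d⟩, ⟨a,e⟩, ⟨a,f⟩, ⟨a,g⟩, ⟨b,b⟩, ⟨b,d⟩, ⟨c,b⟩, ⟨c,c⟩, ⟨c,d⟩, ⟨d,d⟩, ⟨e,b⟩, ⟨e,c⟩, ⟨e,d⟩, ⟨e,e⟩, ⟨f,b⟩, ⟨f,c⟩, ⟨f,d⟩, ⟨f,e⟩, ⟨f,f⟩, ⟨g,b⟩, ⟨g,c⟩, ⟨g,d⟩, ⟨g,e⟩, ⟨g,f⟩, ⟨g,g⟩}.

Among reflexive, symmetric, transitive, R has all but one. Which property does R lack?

Reflexive: yes — every world is R-related to itself.
Symmetric: no — a R b but not b R a.
Transitive: yes — every two-step R-path is closed by a direct edge.
Only symmetric fails.

symmetric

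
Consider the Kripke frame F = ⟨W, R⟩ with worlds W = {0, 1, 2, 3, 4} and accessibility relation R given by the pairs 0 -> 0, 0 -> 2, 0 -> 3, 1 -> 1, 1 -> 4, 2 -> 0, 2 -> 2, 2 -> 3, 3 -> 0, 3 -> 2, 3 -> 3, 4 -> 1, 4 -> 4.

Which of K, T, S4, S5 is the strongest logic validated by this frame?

Reflexive (axiom T): yes — every world is R-related to itself.
Transitive (axiom 4): yes — every two-step R-path is closed by a direct edge.
Euclidean (axiom 5): yes — any two successors of a common world are R-related.
So F validates K, T, S4, S5. The strongest is S5.

S5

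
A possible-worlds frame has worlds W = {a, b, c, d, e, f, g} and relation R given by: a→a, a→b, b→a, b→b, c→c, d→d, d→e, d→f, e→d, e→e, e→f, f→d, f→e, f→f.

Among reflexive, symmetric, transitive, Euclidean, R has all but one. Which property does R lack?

Reflexive: no — g is not related to itself.
Symmetric: yes — every pair in R has its reverse in R.
Transitive: yes — every two-step R-path is closed by a direct edge.
Euclidean: yes — any two successors of a common world are R-related.
Only reflexive fails.

reflexive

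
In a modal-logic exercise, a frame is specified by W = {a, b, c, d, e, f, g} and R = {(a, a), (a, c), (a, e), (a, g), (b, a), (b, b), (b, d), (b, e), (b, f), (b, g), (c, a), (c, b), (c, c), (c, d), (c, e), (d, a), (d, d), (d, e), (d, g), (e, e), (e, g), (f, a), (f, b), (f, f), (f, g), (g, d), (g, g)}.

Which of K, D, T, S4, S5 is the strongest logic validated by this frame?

Serial (axiom D): yes — every world has a successor (e.g. a R a).
Reflexive (axiom T): yes — every world is R-related to itself.
Transitive (axiom 4): no — a R c and c R b, but not a R b.
Euclidean (axiom 5): no — a R c and a R g, but not c R g.
So F validates K, D, T; S4 would additionally require R to be transitive. The strongest is T.

T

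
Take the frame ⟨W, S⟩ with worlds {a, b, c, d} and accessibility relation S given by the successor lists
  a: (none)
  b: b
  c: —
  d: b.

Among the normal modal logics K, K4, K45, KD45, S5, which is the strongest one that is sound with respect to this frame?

Transitive (axiom 4): yes — every two-step S-path is closed by a direct edge.
Euclidean (axiom 5): yes — any two successors of a common world are S-related.
Serial (axiom D): no — a has no S-successor.
Reflexive (axiom T): no — a is not related to itself.
So F validates K, K4, K45; KD45 would additionally require S to be serial. The strongest is K45.

K45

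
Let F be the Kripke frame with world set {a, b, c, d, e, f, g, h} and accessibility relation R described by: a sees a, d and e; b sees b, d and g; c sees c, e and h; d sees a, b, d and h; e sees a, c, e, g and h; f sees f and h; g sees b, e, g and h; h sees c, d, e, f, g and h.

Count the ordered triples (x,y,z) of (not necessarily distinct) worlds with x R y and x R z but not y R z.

Enumerating: (a,d,e), (a,e,d), (b,d,g), (b,g,d), (d,a,b), (d,a,h), (d,b,a), (d,b,h), (d,h,a), (d,h,b), (e,a,c), (e,a,g), … and 26 more.
Total: 38.

38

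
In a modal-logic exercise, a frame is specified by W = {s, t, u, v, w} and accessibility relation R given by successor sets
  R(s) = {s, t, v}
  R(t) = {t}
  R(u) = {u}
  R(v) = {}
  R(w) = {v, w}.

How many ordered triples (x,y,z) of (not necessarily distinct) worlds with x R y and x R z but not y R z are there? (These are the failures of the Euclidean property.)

7

Enumerating: (s,t,s), (s,t,v), (s,v,s), (s,v,t), (s,v,v), (w,v,v), (w,v,w).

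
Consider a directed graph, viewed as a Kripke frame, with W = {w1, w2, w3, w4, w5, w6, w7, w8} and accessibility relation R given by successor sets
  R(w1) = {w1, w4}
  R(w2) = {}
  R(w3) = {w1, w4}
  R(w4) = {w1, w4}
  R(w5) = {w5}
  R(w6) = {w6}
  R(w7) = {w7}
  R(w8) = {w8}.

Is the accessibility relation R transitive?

Yes

Transitive: yes — every two-step R-path is closed by a direct edge.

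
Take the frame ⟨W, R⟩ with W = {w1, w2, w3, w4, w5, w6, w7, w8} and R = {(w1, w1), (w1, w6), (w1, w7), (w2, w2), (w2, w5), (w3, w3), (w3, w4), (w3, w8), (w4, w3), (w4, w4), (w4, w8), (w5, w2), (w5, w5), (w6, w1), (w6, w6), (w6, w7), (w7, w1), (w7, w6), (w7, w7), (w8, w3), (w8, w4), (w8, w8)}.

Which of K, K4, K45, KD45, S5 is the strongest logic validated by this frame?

Transitive (axiom 4): yes — every two-step R-path is closed by a direct edge.
Euclidean (axiom 5): yes — any two successors of a common world are R-related.
Serial (axiom D): yes — every world has a successor (e.g. w1 R w1).
Reflexive (axiom T): yes — every world is R-related to itself.
So F validates K, K4, K45, KD45, S5. The strongest is S5.

S5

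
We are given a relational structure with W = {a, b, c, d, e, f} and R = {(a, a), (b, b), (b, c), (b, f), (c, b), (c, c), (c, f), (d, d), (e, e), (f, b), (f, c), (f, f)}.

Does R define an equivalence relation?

Reflexive: yes — every world is R-related to itself.
Symmetric: yes — every pair in R has its reverse in R.
Transitive: yes — every two-step R-path is closed by a direct edge.
So R is an equivalence relation.

Yes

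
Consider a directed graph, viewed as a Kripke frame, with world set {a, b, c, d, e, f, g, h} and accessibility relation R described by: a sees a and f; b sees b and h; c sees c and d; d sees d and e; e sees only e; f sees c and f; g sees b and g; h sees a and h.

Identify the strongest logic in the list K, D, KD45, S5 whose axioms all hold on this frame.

Serial (axiom D): yes — every world has a successor (e.g. a R a).
Euclidean (axiom 5): no — a R f and a R a, but not f R a.
Transitive (axiom 4): no — a R f and f R c, but not a R c.
Reflexive (axiom T): yes — every world is R-related to itself.
So F validates K, D; KD45 would additionally require R to be Euclidean and transitive. The strongest is D.

D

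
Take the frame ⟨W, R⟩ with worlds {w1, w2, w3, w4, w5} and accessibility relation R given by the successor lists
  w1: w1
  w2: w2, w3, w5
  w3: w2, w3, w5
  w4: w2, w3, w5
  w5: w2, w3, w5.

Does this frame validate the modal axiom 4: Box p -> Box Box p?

The schema 4 characterises exactly the transitive frames.
Transitive: yes — every two-step R-path is closed by a direct edge.

Yes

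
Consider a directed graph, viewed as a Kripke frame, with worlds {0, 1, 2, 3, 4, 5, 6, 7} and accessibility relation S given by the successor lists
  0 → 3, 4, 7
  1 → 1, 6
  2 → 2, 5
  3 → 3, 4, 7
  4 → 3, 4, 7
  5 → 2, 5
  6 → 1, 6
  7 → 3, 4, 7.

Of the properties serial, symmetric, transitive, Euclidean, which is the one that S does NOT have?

symmetric

Serial: yes — every world has a successor (e.g. 0 S 3).
Symmetric: no — 0 S 3 but not 3 S 0.
Transitive: yes — every two-step S-path is closed by a direct edge.
Euclidean: yes — any two successors of a common world are S-related.
Only symmetric fails.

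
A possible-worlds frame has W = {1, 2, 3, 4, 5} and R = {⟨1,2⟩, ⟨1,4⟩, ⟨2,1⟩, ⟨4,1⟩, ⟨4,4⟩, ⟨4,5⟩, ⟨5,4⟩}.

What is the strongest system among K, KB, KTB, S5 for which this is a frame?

Symmetric (axiom B): yes — every pair in R has its reverse in R.
Reflexive (axiom T): no — 1 is not related to itself.
Euclidean (axiom 5): no — 1 R 2 and 1 R 4, but not 2 R 4.
So F validates K, KB; KTB would additionally require R to be reflexive. The strongest is KB.

KB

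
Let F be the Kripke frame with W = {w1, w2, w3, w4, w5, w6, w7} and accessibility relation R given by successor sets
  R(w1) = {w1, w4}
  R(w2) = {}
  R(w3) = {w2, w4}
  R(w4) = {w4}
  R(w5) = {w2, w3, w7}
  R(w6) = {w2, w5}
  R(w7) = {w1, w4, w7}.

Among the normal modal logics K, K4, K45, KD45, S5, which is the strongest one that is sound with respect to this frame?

Transitive (axiom 4): no — w5 R w3 and w3 R w4, but not w5 R w4.
Euclidean (axiom 5): no — w3 R w2 and w3 R w4, but not w2 R w4.
Serial (axiom D): no — w2 has no R-successor.
Reflexive (axiom T): no — w2 is not related to itself.
So F validates K; K4 would additionally require R to be transitive. The strongest is K.

K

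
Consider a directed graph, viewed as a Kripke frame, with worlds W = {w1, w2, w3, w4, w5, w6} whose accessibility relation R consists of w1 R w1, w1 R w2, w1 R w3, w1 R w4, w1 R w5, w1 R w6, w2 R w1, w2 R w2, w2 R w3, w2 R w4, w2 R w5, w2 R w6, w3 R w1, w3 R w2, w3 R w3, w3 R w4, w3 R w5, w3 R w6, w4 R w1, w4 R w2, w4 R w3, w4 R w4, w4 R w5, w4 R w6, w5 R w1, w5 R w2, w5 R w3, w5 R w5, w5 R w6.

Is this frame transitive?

No

Transitive: no — w5 R w1 and w1 R w4, but not w5 R w4.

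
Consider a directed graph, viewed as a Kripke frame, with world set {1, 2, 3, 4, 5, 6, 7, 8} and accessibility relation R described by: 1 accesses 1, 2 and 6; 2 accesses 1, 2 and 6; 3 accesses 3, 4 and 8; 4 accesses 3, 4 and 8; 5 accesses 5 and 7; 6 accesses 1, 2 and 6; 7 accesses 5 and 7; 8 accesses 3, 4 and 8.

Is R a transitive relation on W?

Yes

Transitive: yes — every two-step R-path is closed by a direct edge.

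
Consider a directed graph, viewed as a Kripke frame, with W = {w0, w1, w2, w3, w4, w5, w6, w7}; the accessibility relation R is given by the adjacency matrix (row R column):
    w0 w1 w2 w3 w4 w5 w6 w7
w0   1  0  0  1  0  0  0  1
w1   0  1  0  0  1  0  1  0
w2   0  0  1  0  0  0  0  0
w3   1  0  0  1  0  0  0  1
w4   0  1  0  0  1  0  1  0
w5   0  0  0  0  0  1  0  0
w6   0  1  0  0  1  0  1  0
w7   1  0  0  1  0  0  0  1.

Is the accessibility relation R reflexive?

Reflexive: yes — every world is R-related to itself.

Yes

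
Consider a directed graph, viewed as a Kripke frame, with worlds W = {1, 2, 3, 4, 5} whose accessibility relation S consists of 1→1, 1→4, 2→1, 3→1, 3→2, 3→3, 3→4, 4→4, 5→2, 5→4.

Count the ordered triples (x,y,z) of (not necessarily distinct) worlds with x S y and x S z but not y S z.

12

Enumerating: (1,4,1), (3,1,2), (3,1,3), (3,2,2), (3,2,3), (3,2,4), (3,4,1), (3,4,2), (3,4,3), (5,2,2), (5,2,4), (5,4,2).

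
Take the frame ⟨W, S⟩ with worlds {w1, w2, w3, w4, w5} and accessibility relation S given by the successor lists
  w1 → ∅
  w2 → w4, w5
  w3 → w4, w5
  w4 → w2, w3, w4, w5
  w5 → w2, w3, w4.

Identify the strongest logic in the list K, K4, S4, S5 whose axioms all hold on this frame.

K

Transitive (axiom 4): no — w2 S w4 and w4 S w3, but not w2 S w3.
Reflexive (axiom T): no — w1 is not related to itself.
Euclidean (axiom 5): no — w4 S w2 and w4 S w3, but not w2 S w3.
So F validates K; K4 would additionally require S to be transitive. The strongest is K.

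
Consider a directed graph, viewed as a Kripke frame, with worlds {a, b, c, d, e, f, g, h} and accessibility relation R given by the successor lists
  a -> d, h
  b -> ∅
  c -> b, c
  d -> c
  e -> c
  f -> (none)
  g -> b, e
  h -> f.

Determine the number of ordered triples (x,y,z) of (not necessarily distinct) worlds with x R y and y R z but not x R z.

5

Enumerating: (a,d,c), (a,h,f), (d,c,b), (e,c,b), (g,e,c).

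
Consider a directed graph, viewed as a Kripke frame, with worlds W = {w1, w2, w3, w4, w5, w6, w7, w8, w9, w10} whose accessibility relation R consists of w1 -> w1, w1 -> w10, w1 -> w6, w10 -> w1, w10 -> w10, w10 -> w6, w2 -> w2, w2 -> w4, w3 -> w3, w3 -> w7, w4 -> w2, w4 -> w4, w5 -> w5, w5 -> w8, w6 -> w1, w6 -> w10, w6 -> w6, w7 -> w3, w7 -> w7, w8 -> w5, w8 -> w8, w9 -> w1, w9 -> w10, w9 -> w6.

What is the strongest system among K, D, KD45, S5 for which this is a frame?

Serial (axiom D): yes — every world has a successor (e.g. w1 R w1).
Euclidean (axiom 5): yes — any two successors of a common world are R-related.
Transitive (axiom 4): yes — every two-step R-path is closed by a direct edge.
Reflexive (axiom T): no — w9 is not related to itself.
So F validates K, D, KD45; S5 would additionally require R to be reflexive. The strongest is KD45.

KD45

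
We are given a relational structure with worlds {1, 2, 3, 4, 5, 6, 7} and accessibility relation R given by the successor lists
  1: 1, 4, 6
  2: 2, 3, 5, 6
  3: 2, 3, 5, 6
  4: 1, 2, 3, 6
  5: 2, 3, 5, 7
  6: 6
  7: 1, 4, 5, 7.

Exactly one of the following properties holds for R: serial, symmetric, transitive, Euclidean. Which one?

Serial: yes — every world has a successor (e.g. 1 R 1).
Symmetric: no — 1 R 6 but not 6 R 1.
Transitive: no — 1 R 4 and 4 R 2, but not 1 R 2.
Euclidean: no — 1 R 6 and 1 R 4, but not 6 R 4.
Only serial holds.

serial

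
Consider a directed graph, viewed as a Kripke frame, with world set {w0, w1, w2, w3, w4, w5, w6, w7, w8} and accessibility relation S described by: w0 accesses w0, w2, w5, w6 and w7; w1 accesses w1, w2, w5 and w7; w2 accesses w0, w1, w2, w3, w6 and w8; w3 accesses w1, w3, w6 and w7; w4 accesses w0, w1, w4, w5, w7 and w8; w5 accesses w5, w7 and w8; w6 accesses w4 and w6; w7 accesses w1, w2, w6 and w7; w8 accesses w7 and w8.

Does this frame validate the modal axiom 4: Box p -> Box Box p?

No

By correspondence theory, 4 is valid on a frame iff S is transitive.
Transitive: no — w0 S w2 and w2 S w1, but not w0 S w1.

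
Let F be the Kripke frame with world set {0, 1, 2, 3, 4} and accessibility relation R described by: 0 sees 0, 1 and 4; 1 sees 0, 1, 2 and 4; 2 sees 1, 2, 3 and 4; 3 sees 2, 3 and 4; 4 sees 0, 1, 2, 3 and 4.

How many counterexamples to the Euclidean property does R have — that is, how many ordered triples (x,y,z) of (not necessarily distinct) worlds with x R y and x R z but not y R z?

Enumerating: (1,0,2), (1,2,0), (2,1,3), (2,3,1), (4,0,2), (4,0,3), (4,1,3), (4,2,0), (4,3,0), (4,3,1).

10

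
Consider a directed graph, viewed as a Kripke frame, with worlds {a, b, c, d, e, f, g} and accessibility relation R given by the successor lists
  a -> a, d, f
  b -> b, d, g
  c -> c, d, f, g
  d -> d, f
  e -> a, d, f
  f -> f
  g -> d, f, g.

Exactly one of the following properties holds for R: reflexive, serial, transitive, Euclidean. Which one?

Reflexive: no — e is not related to itself.
Serial: yes — every world has a successor (e.g. a R a).
Transitive: no — b R d and d R f, but not b R f.
Euclidean: no — a R f and a R d, but not f R d.
Only serial holds.

serial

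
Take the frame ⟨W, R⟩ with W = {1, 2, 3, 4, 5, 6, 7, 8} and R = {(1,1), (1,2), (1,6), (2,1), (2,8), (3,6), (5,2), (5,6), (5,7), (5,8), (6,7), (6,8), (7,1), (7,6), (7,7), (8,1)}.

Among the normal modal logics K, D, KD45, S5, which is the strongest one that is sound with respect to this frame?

Serial (axiom D): no — 4 has no R-successor.
Euclidean (axiom 5): no — 1 R 2 and 1 R 6, but not 2 R 6.
Transitive (axiom 4): no — 1 R 2 and 2 R 8, but not 1 R 8.
Reflexive (axiom T): no — 2 is not related to itself.
So F validates K; D would additionally require R to be serial. The strongest is K.

K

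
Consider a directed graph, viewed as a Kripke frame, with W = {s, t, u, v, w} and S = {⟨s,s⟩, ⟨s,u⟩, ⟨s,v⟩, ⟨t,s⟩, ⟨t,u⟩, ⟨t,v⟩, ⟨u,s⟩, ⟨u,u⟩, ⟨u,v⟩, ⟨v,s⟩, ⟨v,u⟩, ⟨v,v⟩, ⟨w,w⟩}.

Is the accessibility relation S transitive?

Yes

Transitive: yes — every two-step S-path is closed by a direct edge.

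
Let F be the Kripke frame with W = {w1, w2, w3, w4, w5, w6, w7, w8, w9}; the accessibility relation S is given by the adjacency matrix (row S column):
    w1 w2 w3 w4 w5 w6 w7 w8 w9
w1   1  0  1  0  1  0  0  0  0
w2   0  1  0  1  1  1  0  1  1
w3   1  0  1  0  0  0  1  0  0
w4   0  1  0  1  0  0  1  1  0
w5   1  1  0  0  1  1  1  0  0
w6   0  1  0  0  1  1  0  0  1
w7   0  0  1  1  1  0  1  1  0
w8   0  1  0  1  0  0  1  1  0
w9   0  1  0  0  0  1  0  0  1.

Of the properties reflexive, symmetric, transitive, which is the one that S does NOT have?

Reflexive: yes — every world is S-related to itself.
Symmetric: yes — every pair in S has its reverse in S.
Transitive: no — w1 S w3 and w3 S w7, but not w1 S w7.
Only transitive fails.

transitive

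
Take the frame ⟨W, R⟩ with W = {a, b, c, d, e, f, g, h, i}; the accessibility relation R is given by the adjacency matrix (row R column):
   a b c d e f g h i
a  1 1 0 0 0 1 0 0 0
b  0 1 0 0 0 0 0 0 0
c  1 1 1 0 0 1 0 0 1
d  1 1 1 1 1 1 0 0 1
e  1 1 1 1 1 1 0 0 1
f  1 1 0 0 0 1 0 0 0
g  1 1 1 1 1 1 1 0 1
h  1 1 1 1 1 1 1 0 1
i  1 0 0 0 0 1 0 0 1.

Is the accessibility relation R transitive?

No

Transitive: no — i R a and a R b, but not i R b.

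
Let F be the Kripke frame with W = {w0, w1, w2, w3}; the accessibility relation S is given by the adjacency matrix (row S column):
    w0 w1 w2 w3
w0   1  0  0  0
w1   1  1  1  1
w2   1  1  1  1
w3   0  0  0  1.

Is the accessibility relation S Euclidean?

No

Euclidean: no — w1 S w0 and w1 S w2, but not w0 S w2.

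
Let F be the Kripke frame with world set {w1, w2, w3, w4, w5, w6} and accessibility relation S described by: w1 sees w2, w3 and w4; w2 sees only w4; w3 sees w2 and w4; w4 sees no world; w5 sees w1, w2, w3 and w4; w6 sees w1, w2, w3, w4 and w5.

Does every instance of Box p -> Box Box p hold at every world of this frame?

Axiom 4 corresponds to the accessibility relation being transitive.
Transitive: yes — every two-step S-path is closed by a direct edge.

Yes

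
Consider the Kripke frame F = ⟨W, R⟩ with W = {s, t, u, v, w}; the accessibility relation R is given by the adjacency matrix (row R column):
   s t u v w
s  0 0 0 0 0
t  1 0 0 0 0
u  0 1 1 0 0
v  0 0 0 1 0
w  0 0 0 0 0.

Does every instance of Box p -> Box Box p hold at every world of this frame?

No

By correspondence theory, 4 is valid on a frame iff R is transitive.
Transitive: no — u R t and t R s, but not u R s.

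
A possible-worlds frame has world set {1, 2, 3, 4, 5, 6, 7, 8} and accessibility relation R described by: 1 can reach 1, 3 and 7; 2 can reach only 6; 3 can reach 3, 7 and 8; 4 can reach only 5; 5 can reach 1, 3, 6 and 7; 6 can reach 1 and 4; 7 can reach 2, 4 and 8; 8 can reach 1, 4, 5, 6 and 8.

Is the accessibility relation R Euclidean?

No

Euclidean: no — 1 R 7 and 1 R 3, but not 7 R 3.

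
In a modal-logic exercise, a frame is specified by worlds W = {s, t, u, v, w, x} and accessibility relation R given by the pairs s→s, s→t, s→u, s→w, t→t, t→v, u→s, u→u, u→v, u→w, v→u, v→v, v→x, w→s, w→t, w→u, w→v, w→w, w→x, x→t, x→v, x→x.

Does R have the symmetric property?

Symmetric: no — s R t but not t R s.

No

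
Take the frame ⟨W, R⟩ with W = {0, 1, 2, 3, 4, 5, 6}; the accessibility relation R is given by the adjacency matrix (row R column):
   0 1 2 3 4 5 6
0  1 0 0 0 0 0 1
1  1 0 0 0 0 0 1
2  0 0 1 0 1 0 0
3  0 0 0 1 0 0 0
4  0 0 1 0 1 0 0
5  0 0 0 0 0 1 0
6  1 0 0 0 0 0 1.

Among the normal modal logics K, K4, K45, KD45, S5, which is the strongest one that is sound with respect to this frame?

Transitive (axiom 4): yes — every two-step R-path is closed by a direct edge.
Euclidean (axiom 5): yes — any two successors of a common world are R-related.
Serial (axiom D): yes — every world has a successor (e.g. 0 R 0).
Reflexive (axiom T): no — 1 is not related to itself.
So F validates K, K4, K45, KD45; S5 would additionally require R to be reflexive. The strongest is KD45.

KD45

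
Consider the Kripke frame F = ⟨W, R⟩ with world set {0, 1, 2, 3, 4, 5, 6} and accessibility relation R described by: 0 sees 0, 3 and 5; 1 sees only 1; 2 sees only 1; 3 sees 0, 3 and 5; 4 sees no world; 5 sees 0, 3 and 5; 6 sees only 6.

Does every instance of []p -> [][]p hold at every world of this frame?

The schema 4 characterises exactly the transitive frames.
Transitive: yes — every two-step R-path is closed by a direct edge.

Yes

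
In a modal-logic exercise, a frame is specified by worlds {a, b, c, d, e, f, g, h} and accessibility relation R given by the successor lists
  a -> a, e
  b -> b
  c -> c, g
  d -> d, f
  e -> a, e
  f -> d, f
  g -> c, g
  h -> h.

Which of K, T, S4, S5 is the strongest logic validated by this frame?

S5

Reflexive (axiom T): yes — every world is R-related to itself.
Transitive (axiom 4): yes — every two-step R-path is closed by a direct edge.
Euclidean (axiom 5): yes — any two successors of a common world are R-related.
So F validates K, T, S4, S5. The strongest is S5.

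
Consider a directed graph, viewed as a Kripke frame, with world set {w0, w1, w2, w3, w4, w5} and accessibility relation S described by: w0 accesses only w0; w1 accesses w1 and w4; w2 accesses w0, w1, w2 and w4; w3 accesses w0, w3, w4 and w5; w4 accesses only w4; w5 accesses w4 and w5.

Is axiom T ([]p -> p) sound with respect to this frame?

By correspondence theory, T is valid on a frame iff S is reflexive.
Reflexive: yes — every world is S-related to itself.

Yes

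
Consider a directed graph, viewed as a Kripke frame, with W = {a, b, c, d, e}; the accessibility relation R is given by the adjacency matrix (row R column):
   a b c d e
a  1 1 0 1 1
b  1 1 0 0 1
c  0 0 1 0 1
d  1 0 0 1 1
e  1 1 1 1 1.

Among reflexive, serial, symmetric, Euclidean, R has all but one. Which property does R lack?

Euclidean

Reflexive: yes — every world is R-related to itself.
Serial: yes — every world has a successor (e.g. a R a).
Symmetric: yes — every pair in R has its reverse in R.
Euclidean: no — a R b and a R d, but not b R d.
Only Euclidean fails.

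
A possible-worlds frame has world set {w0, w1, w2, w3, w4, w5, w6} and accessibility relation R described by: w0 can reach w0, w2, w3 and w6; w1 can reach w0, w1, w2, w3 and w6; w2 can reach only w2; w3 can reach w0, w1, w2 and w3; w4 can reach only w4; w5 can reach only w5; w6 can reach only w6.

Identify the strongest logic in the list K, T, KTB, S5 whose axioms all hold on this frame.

Reflexive (axiom T): yes — every world is R-related to itself.
Symmetric (axiom B): no — w0 R w2 but not w2 R w0.
Euclidean (axiom 5): no — w0 R w2 and w0 R w3, but not w2 R w3.
So F validates K, T; KTB would additionally require R to be symmetric. The strongest is T.

T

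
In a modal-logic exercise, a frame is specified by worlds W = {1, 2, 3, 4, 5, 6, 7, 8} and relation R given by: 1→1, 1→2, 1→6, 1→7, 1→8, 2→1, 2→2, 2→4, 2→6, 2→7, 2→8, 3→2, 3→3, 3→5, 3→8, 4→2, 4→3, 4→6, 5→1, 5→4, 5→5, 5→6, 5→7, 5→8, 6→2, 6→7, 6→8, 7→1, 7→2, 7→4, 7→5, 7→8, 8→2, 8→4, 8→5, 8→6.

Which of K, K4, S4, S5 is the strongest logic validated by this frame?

Transitive (axiom 4): no — 1 R 2 and 2 R 4, but not 1 R 4.
Reflexive (axiom T): no — 4 is not related to itself.
Euclidean (axiom 5): no — 1 R 7 and 1 R 6, but not 7 R 6.
So F validates K; K4 would additionally require R to be transitive. The strongest is K.

K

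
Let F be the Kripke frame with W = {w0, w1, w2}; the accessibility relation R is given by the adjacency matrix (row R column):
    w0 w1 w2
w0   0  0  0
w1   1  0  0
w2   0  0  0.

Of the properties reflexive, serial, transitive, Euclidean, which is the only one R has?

Reflexive: no — w0 is not related to itself.
Serial: no — w0 has no R-successor.
Transitive: yes — every two-step R-path is closed by a direct edge.
Euclidean: no — w1 R w0 and w1 R w0, but not w0 R w0.
Only transitive holds.

transitive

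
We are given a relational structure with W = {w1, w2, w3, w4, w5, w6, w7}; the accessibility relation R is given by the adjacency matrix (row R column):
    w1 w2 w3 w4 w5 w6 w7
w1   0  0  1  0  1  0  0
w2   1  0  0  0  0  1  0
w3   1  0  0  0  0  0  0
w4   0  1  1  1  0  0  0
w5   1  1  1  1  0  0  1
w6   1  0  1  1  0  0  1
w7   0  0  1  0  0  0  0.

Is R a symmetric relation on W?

Symmetric: no — w2 R w1 but not w1 R w2.

No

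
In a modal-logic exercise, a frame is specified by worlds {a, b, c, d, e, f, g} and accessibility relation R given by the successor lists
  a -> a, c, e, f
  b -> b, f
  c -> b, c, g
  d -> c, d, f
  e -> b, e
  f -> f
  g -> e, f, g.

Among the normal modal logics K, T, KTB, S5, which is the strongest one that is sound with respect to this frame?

T

Reflexive (axiom T): yes — every world is R-related to itself.
Symmetric (axiom B): no — a R c but not c R a.
Euclidean (axiom 5): no — a R c and a R e, but not c R e.
So F validates K, T; KTB would additionally require R to be symmetric. The strongest is T.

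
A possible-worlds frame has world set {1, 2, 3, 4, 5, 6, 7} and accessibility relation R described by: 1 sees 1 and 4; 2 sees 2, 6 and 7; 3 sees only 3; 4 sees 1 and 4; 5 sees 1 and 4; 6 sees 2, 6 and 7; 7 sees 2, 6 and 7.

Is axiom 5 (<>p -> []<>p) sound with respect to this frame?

By correspondence theory, 5 is valid on a frame iff R is Euclidean.
Euclidean: yes — any two successors of a common world are R-related.

Yes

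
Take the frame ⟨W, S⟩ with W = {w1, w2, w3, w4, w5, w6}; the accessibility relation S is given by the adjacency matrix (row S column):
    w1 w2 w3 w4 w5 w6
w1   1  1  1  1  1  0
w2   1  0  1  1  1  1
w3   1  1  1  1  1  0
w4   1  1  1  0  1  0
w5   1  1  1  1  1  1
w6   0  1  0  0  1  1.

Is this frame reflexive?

No

Reflexive: no — w2 is not related to itself.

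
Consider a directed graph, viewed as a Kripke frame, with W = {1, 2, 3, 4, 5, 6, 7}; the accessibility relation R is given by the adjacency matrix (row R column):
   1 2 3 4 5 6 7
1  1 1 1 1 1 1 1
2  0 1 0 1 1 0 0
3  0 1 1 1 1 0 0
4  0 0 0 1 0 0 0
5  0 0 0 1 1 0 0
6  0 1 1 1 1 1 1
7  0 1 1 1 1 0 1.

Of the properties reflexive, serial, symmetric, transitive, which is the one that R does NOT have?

symmetric

Reflexive: yes — every world is R-related to itself.
Serial: yes — every world has a successor (e.g. 1 R 1).
Symmetric: no — 1 R 2 but not 2 R 1.
Transitive: yes — every two-step R-path is closed by a direct edge.
Only symmetric fails.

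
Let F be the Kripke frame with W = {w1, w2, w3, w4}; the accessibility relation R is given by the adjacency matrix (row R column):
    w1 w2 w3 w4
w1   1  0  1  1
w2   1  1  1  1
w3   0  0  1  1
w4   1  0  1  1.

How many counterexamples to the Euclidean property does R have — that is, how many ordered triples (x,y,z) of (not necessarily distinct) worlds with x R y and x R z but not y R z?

6

Enumerating: (w1,w3,w1), (w2,w1,w2), (w2,w3,w1), (w2,w3,w2), (w2,w4,w2), (w4,w3,w1).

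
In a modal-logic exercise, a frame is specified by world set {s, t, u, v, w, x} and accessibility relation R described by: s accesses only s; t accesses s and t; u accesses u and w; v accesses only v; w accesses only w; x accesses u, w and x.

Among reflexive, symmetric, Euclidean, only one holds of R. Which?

Reflexive: yes — every world is R-related to itself.
Symmetric: no — t R s but not s R t.
Euclidean: no — x R w and x R u, but not w R u.
Only reflexive holds.

reflexive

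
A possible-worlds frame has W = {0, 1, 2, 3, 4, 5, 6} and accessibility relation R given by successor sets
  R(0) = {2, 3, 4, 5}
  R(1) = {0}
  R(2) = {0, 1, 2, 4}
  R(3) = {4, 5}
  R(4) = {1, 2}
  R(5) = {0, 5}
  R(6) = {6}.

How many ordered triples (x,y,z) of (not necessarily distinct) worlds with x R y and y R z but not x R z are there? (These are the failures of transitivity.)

Enumerating: (0,2,0), (0,2,1), (0,4,1), (0,5,0), (1,0,2), (1,0,3), (1,0,4), (1,0,5), (2,0,3), (2,0,5), (3,4,1), (3,4,2), … and 7 more.
Total: 19.

19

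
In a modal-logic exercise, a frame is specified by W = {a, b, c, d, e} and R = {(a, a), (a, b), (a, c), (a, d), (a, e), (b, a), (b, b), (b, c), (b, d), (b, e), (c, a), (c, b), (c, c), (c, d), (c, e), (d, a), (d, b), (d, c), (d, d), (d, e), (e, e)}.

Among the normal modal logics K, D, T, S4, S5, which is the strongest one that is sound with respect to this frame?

S4

Serial (axiom D): yes — every world has a successor (e.g. a R a).
Reflexive (axiom T): yes — every world is R-related to itself.
Transitive (axiom 4): yes — every two-step R-path is closed by a direct edge.
Euclidean (axiom 5): no — a R e and a R b, but not e R b.
So F validates K, D, T, S4; S5 would additionally require R to be Euclidean. The strongest is S4.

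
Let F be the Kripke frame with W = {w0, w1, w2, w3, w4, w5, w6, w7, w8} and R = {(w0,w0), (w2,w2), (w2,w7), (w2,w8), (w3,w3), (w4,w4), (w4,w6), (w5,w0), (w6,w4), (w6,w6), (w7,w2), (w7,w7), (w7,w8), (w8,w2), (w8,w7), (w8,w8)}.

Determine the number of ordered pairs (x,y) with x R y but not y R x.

Enumerating: (w5,w0).

1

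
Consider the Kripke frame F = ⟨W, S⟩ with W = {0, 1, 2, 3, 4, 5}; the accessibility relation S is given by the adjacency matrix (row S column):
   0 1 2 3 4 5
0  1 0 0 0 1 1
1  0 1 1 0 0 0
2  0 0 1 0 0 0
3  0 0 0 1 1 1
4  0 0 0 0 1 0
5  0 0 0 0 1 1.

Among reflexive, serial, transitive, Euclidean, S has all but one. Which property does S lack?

Euclidean

Reflexive: yes — every world is S-related to itself.
Serial: yes — every world has a successor (e.g. 0 S 0).
Transitive: yes — every two-step S-path is closed by a direct edge.
Euclidean: no — 0 S 4 and 0 S 5, but not 4 S 5.
Only Euclidean fails.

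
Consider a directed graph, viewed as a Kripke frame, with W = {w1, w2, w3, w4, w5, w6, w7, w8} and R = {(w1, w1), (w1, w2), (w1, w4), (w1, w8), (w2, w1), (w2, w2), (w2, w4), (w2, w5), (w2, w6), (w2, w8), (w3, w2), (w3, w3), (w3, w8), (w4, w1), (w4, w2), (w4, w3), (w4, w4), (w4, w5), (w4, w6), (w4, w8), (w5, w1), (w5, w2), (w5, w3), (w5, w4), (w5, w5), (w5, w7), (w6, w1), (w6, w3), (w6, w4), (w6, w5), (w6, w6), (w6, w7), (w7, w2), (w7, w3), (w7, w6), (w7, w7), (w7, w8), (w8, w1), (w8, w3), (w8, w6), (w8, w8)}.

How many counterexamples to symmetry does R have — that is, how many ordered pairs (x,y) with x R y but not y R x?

15

Enumerating: (w2,w6), (w2,w8), (w3,w2), (w4,w3), (w4,w8), (w5,w1), (w5,w3), (w5,w7), (w6,w1), (w6,w3), (w6,w5), (w7,w2), (w7,w3), (w7,w8), (w8,w6).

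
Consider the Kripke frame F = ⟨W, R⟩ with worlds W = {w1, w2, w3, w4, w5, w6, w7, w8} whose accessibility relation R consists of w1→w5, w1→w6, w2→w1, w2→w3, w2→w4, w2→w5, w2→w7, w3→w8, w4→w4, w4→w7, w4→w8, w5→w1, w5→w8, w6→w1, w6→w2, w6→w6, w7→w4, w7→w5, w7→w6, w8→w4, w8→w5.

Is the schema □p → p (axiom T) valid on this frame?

Axiom T corresponds to the accessibility relation being reflexive.
Reflexive: no — w1 is not related to itself.

No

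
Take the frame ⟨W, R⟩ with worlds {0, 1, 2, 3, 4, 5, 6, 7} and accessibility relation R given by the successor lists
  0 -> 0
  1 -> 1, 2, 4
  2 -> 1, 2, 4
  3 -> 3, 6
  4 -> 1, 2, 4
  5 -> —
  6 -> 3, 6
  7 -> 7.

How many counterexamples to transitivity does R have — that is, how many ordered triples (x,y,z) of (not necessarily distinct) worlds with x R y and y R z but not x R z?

R is transitive; there are no such tuples.

0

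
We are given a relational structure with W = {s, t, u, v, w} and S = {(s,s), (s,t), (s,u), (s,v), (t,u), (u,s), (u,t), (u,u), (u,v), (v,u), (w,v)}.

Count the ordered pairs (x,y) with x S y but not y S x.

Enumerating: (s,t), (s,v), (w,v).

3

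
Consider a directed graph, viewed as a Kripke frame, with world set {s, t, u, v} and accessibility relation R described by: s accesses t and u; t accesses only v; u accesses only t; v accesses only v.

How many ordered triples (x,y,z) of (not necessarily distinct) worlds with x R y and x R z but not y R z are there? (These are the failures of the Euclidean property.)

4

Enumerating: (s,t,t), (s,t,u), (s,u,u), (u,t,t).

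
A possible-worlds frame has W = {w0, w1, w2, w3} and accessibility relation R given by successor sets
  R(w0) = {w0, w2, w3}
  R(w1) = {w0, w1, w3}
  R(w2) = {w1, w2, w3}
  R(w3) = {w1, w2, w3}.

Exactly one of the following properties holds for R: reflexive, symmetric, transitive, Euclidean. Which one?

Reflexive: yes — every world is R-related to itself.
Symmetric: no — w0 R w2 but not w2 R w0.
Transitive: no — w0 R w2 and w2 R w1, but not w0 R w1.
Euclidean: no — w1 R w3 and w1 R w0, but not w3 R w0.
Only reflexive holds.

reflexive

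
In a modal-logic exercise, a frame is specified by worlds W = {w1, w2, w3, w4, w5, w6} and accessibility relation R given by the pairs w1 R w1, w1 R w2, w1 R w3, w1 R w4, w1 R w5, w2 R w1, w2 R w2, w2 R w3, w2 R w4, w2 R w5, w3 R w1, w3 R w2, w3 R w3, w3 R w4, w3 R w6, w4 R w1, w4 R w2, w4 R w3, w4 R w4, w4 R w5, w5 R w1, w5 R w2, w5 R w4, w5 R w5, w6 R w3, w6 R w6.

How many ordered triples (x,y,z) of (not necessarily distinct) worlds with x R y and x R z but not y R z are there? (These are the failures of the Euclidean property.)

Enumerating: (w1,w3,w5), (w1,w5,w3), (w2,w3,w5), (w2,w5,w3), (w3,w1,w6), (w3,w2,w6), (w3,w4,w6), (w3,w6,w1), (w3,w6,w2), (w3,w6,w4), (w4,w3,w5), (w4,w5,w3).

12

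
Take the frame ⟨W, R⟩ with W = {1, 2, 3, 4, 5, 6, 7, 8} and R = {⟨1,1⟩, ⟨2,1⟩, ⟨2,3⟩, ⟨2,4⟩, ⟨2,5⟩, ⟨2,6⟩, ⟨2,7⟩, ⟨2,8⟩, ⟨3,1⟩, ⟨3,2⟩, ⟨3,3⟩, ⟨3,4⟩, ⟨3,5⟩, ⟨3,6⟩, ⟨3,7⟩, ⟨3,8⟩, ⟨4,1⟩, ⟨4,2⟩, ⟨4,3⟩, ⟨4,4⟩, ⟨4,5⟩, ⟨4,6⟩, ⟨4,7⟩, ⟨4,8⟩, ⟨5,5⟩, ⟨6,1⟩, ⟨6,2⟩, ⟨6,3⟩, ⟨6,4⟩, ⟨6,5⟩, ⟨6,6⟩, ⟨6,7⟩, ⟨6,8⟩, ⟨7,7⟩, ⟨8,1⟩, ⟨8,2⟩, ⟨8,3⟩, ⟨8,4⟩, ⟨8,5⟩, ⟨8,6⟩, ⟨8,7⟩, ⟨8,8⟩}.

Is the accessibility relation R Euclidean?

Euclidean: no — 2 R 1 and 2 R 3, but not 1 R 3.

No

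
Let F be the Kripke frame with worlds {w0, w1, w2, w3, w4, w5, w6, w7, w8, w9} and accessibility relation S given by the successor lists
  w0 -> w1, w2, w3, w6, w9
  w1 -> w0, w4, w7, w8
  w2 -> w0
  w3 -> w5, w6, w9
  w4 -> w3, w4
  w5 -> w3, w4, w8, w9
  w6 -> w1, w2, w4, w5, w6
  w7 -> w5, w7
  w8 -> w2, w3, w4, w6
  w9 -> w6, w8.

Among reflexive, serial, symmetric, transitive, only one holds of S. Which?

serial

Reflexive: no — w0 is not related to itself.
Serial: yes — every world has a successor (e.g. w0 S w1).
Symmetric: no — w0 S w3 but not w3 S w0.
Transitive: no — w0 S w1 and w1 S w4, but not w0 S w4.
Only serial holds.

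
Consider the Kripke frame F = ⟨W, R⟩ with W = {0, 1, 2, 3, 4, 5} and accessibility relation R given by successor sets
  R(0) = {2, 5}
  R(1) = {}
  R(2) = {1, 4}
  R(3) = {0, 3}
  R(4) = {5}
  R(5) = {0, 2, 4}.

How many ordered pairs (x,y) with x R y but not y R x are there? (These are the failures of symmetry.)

Enumerating: (0,2), (2,1), (2,4), (3,0), (5,2).

5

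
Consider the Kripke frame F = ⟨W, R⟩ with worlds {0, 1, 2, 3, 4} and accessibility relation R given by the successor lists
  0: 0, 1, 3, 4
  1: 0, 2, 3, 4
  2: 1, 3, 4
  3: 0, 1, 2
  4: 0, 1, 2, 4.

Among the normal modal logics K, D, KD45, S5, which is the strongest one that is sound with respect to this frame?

D

Serial (axiom D): yes — every world has a successor (e.g. 0 R 0).
Euclidean (axiom 5): no — 0 R 3 and 0 R 4, but not 3 R 4.
Transitive (axiom 4): no — 0 R 1 and 1 R 2, but not 0 R 2.
Reflexive (axiom T): no — 1 is not related to itself.
So F validates K, D; KD45 would additionally require R to be Euclidean and transitive. The strongest is D.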